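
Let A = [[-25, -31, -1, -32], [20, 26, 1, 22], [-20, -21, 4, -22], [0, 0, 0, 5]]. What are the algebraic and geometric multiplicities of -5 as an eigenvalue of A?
The characteristic polynomial is (x - 5)^3(x + 5), so the factor x + 5 appears with exponent 1: the algebraic multiplicity is 1.

rank(A + 5I) = 3, so the eigenspace has dimension 4 - 3 = 1: the geometric multiplicity is 1.

algebraic multiplicity 1, geometric multiplicity 1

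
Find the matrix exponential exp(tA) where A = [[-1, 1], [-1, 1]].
e^{tA} = [[1 - t, t], [-t, t + 1]]

A has Jordan form J = [[0, 1], [0, 0]] with A = PJP^{-1}, so e^{tA} = P e^{tJ} P^{-1}.

For a Jordan block J_k(λ), e^{tJ_k(λ)} = e^{λt} · (I + tN + t^2 N^2/2! + ... + t^{k-1} N^{k-1}/(k-1)!) where N is the nilpotent superdiagonal part.

Assembling the blocks and conjugating back gives the entries of e^{tA} as shown above.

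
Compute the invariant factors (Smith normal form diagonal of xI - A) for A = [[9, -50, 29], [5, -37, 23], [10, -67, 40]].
(x - 4)^3

The Jordan structure of A has elementary divisors (x - 4)^3. Arranging the block sizes at each eigenvalue in decreasing order and taking row products gives the invariant factors.

Invariant factors (smallest first, each dividing the next): (x - 4)^3.

Check: the last factor (x - 4)^3 is the minimal polynomial, and the product (x - 4)^3 is the characteristic polynomial.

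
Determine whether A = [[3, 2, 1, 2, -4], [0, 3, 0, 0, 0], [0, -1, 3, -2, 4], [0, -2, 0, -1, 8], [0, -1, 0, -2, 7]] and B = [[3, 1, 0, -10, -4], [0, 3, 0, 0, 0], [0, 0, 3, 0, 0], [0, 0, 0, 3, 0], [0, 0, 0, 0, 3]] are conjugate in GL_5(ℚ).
Both have characteristic polynomial (x - 3)^5, but the minimal polynomial of A is (x - 3)^3 while the minimal polynomial of B is (x - 3)^2. The minimal polynomial is a similarity invariant, so A and B are not similar.

No.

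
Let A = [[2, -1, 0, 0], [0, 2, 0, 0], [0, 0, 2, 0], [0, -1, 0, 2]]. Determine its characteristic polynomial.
xI - A = [[x - 2, 1, 0, 0], [0, x - 2, 0, 0], [0, 0, x - 2, 0], [0, 1, 0, x - 2]].

Expanding det(xI - A) along the first row:
det(xI - A) = + (x - 2)·det([[x - 2, 0, 0], [0, x - 2, 0], [1, 0, x - 2]]) - (1)·det([[0, 0, 0], [0, x - 2, 0], [0, 0, x - 2]]) + (0)·det([[0, x - 2, 0], [0, 0, 0], [0, 1, x - 2]]) - (0)·det([[0, x - 2, 0], [0, 0, x - 2], [0, 1, 0]]).

Evaluating gives χ_A(x) = x^4 - 8x^3 + 24x^2 - 32x + 16 = (x - 2)^4.

χ_A(x) = (x - 2)^4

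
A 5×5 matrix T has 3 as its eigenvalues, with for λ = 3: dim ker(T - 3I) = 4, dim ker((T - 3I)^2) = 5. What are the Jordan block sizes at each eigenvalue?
λ = 3: successive nullity increments [4, 1] count blocks of size ≥ k; block sizes are [2, 1, 1, 1].

Jordan blocks: (3, 2), (3, 1), (3, 1), (3, 1)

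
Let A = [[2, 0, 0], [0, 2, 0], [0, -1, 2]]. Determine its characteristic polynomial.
χ_A(x) = (x - 2)^3

xI - A = [[x - 2, 0, 0], [0, x - 2, 0], [0, 1, x - 2]].

Expanding det(xI - A) along the first row:
det(xI - A) = + (x - 2)·det([[x - 2, 0], [1, x - 2]]) - (0)·det([[0, 0], [0, x - 2]]) + (0)·det([[0, x - 2], [0, 1]]).

Evaluating gives χ_A(x) = x^3 - 6x^2 + 12x - 8 = (x - 2)^3.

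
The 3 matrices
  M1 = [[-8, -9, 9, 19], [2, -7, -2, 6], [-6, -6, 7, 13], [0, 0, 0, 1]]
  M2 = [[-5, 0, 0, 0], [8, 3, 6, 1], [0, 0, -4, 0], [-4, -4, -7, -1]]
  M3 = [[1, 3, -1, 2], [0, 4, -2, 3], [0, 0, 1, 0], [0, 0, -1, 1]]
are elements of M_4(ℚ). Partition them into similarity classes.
2 classes: {M1, M2}, {M3}

Characteristic polynomials: χ_{M1} = (x - 1)^2(x + 4)(x + 5), χ_{M2} = (x - 1)^2(x + 4)(x + 5), χ_{M3} = (x - 4)(x - 1)^3.

{M1, M2}: invariant factors (x - 1)^2(x + 4)(x + 5).

{M3}: invariant factors (x - 4)(x - 1)^3.

Matrices are similar if and only if their invariant-factor lists agree; the partition into similarity classes is {M1, M2}, {M3}.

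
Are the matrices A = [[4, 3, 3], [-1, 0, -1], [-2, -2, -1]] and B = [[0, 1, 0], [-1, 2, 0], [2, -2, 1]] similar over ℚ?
Two matrices over a field are similar if and only if they have the same invariant factors.

Both A and B have characteristic polynomial (x - 1)^3 and minimal polynomial (x - 1)^2. Computing further, both have invariant factors x - 1, (x - 1)^2. Hence A and B are similar.

Yes.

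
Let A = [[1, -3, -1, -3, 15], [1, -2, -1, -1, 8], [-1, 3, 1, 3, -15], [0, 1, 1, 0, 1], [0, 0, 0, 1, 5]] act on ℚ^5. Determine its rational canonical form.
The invariant factors of A (the non-unit diagonal entries of the Smith normal form of xI - A over ℚ[x]) are x(x - 5)(x^3 - x + 3), each dividing the next. The characteristic polynomial is their product, x(x - 5)(x^3 - x + 3).

The rational canonical form is the block-diagonal matrix of companion matrices C(f_i):
R = [[0, 0, 0, 0, 0], [1, 0, 0, 0, 15], [0, 1, 0, 0, -8], [0, 0, 1, 0, 1], [0, 0, 0, 1, 5]].

Note the characteristic polynomial does not split into linear factors over ℚ, so A has no Jordan form over ℚ; the rational canonical form exists over any field.

R = [[0, 0, 0, 0, 0], [1, 0, 0, 0, 15], [0, 1, 0, 0, -8], [0, 0, 1, 0, 1], [0, 0, 0, 1, 5]]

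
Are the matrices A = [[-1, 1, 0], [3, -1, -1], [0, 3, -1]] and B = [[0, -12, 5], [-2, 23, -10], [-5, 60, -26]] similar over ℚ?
Both have characteristic polynomial (x + 1)^3, but the minimal polynomial of A is (x + 1)^3 while the minimal polynomial of B is (x + 1)^2. The minimal polynomial is a similarity invariant, so A and B are not similar.

No.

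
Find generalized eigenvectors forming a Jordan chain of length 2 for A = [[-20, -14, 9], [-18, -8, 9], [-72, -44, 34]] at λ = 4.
We seek v_1 ∈ ker((A - 4I)^2) \ ker(A - 4I), then set v_{i+1} = (A - 4I) v_i.

One such chain is v_1 = [[0, -2, -3]]^T, v_2 = [[1, -3, -2]]^T. Check: (A - 4I) v_2 = [[0, 0, 0]]^T = 0.

v_1 = [[0, -2, -3]]^T, v_2 = [[1, -3, -2]]^T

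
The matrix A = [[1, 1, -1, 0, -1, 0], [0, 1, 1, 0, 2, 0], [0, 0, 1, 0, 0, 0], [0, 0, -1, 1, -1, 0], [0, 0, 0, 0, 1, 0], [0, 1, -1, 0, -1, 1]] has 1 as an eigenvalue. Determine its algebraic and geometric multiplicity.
algebraic multiplicity 6, geometric multiplicity 3

The characteristic polynomial is (x - 1)^6, so the factor x - 1 appears with exponent 6: the algebraic multiplicity is 6.

rank(A - I) = 3, so the eigenspace has dimension 6 - 3 = 3: the geometric multiplicity is 3.

Since 3 < 6, A is not diagonalizable.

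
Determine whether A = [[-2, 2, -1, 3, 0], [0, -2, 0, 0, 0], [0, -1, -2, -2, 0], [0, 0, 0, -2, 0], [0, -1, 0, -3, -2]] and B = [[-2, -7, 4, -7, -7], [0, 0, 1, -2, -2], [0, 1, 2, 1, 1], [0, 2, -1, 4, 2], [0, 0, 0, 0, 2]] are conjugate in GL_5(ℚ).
No.

trace(A) = -10 but trace(B) = 6. The trace is a similarity invariant, so A and B are not similar.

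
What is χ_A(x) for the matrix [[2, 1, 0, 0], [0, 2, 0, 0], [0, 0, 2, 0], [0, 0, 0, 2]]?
xI - A = [[x - 2, -1, 0, 0], [0, x - 2, 0, 0], [0, 0, x - 2, 0], [0, 0, 0, x - 2]].

Expanding det(xI - A) along the first row:
det(xI - A) = + (x - 2)·det([[x - 2, 0, 0], [0, x - 2, 0], [0, 0, x - 2]]) - (-1)·det([[0, 0, 0], [0, x - 2, 0], [0, 0, x - 2]]) + (0)·det([[0, x - 2, 0], [0, 0, 0], [0, 0, x - 2]]) - (0)·det([[0, x - 2, 0], [0, 0, x - 2], [0, 0, 0]]).

Evaluating gives χ_A(x) = x^4 - 8x^3 + 24x^2 - 32x + 16 = (x - 2)^4.

χ_A(x) = (x - 2)^4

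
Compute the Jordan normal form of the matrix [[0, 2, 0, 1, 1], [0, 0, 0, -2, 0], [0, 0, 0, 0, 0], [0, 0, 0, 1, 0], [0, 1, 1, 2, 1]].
The characteristic polynomial is det(xI - A) = x^3(x - 1)^2, so the eigenvalues are 0 (algebraic multiplicity 3), 1 (algebraic multiplicity 2).

For λ = 0: rank(A) = 3, rank(A^2) = 2. The eigenspace has dimension 5 - 3 = 2, so there are 2 Jordan blocks; the rank sequence gives block sizes [2, 1].

For λ = 1: rank(A - I) = 3. The eigenspace has dimension 5 - 3 = 2, so there are 2 Jordan blocks; the rank sequence gives block sizes [1, 1].

Assembling the blocks gives the Jordan form J above.

J = [[0, 1, 0, 0, 0], [0, 0, 0, 0, 0], [0, 0, 0, 0, 0], [0, 0, 0, 1, 0], [0, 0, 0, 0, 1]]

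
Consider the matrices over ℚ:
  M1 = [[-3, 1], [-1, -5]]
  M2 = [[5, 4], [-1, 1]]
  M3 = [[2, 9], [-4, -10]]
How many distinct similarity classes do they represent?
2 classes: {M1, M3}, {M2}

Characteristic polynomials: χ_{M1} = (x + 4)^2, χ_{M2} = (x - 3)^2, χ_{M3} = (x + 4)^2.

{M1, M3}: invariant factors (x + 4)^2.

{M2}: invariant factors (x - 3)^2.

Matrices are similar if and only if their invariant-factor lists agree; the partition into similarity classes is {M1, M3}, {M2}.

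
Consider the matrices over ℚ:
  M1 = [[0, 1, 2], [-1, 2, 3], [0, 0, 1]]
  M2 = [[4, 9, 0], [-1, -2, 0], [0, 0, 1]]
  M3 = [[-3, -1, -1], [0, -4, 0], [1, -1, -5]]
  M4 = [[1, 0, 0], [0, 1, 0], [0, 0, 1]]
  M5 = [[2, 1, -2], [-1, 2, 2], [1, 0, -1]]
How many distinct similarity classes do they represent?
Characteristic polynomials: χ_{M1} = (x - 1)^3, χ_{M2} = (x - 1)^3, χ_{M3} = (x + 4)^3, χ_{M4} = (x - 1)^3, χ_{M5} = (x - 1)^3.

{M1, M5}: invariant factors (x - 1)^3.

{M2}: invariant factors x - 1, (x - 1)^2.

{M3}: invariant factors x + 4, (x + 4)^2.

{M4}: invariant factors x - 1, x - 1, x - 1.

Matrices are similar if and only if their invariant-factor lists agree; the partition into similarity classes is {M1, M5}, {M2}, {M3}, {M4}.

4 classes: {M1, M5}, {M2}, {M3}, {M4}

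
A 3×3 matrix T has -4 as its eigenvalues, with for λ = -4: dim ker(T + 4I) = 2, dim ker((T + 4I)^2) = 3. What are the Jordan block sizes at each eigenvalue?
Jordan blocks: (-4, 2), (-4, 1)

λ = -4: successive nullity increments [2, 1] count blocks of size ≥ k; block sizes are [2, 1].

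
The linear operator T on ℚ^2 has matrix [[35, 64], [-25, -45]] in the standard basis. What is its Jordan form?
The characteristic polynomial is det(xI - A) = (x + 5)^2, so the eigenvalues are -5 (algebraic multiplicity 2).

For λ = -5: rank(A + 5I) = 1, rank((A + 5I)^2) = 0. The eigenspace has dimension 2 - 1 = 1, so there is 1 Jordan block; the rank sequence gives block sizes [2].

Assembling the blocks gives the Jordan form J above.

J = [[-5, 1], [0, -5]]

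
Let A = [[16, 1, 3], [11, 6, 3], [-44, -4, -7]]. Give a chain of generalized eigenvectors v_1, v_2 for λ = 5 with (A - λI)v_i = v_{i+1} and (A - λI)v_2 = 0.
v_1 = [[-1, 1, 3]]^T, v_2 = [[-1, -1, 4]]^T

We seek v_1 ∈ ker((A - 5I)^2) \ ker(A - 5I), then set v_{i+1} = (A - 5I) v_i.

One such chain is v_1 = [[-1, 1, 3]]^T, v_2 = [[-1, -1, 4]]^T. Check: (A - 5I) v_2 = [[0, 0, 0]]^T = 0.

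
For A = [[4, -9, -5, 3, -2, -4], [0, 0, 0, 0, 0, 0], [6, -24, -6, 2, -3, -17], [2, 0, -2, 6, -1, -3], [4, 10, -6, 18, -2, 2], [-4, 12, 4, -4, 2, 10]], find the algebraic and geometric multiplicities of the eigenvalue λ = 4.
algebraic multiplicity 3, geometric multiplicity 2

The characteristic polynomial is x^3(x - 4)^3, so the factor x - 4 appears with exponent 3: the algebraic multiplicity is 3.

rank(A - 4I) = 4, so the eigenspace has dimension 6 - 4 = 2: the geometric multiplicity is 2.

Since 2 < 3, A is not diagonalizable.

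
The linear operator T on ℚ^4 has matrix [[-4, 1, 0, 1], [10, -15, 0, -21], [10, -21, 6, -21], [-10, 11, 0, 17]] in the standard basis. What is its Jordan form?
J = [[-4, 1, 0, 0], [0, -4, 0, 0], [0, 0, 6, 0], [0, 0, 0, 6]]

The characteristic polynomial is det(xI - A) = (x - 6)^2(x + 4)^2, so the eigenvalues are -4 (algebraic multiplicity 2), 6 (algebraic multiplicity 2).

For λ = -4: rank(A + 4I) = 3, rank((A + 4I)^2) = 2. The eigenspace has dimension 4 - 3 = 1, so there is 1 Jordan block; the rank sequence gives block sizes [2].

For λ = 6: rank(A - 6I) = 2. The eigenspace has dimension 4 - 2 = 2, so there are 2 Jordan blocks; the rank sequence gives block sizes [1, 1].

Assembling the blocks gives the Jordan form J above.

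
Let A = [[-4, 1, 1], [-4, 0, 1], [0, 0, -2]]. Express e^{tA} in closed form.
A has Jordan form J = [[-2, 1, 0], [0, -2, 1], [0, 0, -2]] with A = PJP^{-1}, so e^{tA} = P e^{tJ} P^{-1}.

For a Jordan block J_k(λ), e^{tJ_k(λ)} = e^{λt} · (I + tN + t^2 N^2/2! + ... + t^{k-1} N^{k-1}/(k-1)!) where N is the nilpotent superdiagonal part.

Assembling the blocks and conjugating back gives the entries of e^{tA} as shown above.

e^{tA} = [[(1 - 2*t)*e^{-2*t}, t*e^{-2*t}, t*(2 - t)*e^{-2*t}/2], [-4*t*e^{-2*t}, (2*t + 1)*e^{-2*t}, t*(1 - t)*e^{-2*t}], [0, 0, e^{-2*t}]]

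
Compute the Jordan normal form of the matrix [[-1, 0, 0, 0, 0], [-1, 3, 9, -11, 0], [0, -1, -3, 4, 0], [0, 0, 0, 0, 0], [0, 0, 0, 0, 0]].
The characteristic polynomial is det(xI - A) = x^4(x + 1), so the eigenvalues are -1 (algebraic multiplicity 1), 0 (algebraic multiplicity 4).

For λ = -1: algebraic multiplicity 1 gives one 1×1 block.

For λ = 0: rank(A) = 3, rank(A^2) = 2, rank(A^3) = 1. The eigenspace has dimension 5 - 3 = 2, so there are 2 Jordan blocks; the rank sequence gives block sizes [3, 1].

Assembling the blocks gives the Jordan form J above.

J = [[-1, 0, 0, 0, 0], [0, 0, 1, 0, 0], [0, 0, 0, 1, 0], [0, 0, 0, 0, 0], [0, 0, 0, 0, 0]]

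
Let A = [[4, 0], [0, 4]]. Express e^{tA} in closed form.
A has Jordan form J = [[4, 0], [0, 4]] with A = PJP^{-1}, so e^{tA} = P e^{tJ} P^{-1}.

For a Jordan block J_k(λ), e^{tJ_k(λ)} = e^{λt} · (I + tN + t^2 N^2/2! + ... + t^{k-1} N^{k-1}/(k-1)!) where N is the nilpotent superdiagonal part.

Assembling the blocks and conjugating back gives the entries of e^{tA} as shown above.

e^{tA} = [[e^{4*t}, 0], [0, e^{4*t}]]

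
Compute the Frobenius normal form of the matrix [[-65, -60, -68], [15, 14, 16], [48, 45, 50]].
R = [[0, 0, 16], [1, 0, 16], [0, 1, -1]]

The invariant factors of A (the non-unit diagonal entries of the Smith normal form of xI - A over ℚ[x]) are (x - 4)(x + 1)(x + 4), each dividing the next. The characteristic polynomial is their product, (x - 4)(x + 1)(x + 4).

The rational canonical form is the block-diagonal matrix of companion matrices C(f_i):
R = [[0, 0, 16], [1, 0, 16], [0, 1, -1]].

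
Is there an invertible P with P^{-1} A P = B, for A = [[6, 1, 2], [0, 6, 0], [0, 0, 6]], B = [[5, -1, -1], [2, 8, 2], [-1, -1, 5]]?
Yes.

Two matrices over a field are similar if and only if they have the same invariant factors.

Both A and B have characteristic polynomial (x - 6)^3 and minimal polynomial (x - 6)^2. Computing further, both have invariant factors x - 6, (x - 6)^2. Hence A and B are similar.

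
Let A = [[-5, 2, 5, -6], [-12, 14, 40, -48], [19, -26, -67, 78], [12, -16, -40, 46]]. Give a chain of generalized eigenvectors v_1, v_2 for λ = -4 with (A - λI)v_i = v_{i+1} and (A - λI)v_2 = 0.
We seek v_1 ∈ ker((A + 4I)^2) \ ker(A + 4I), then set v_{i+1} = (A + 4I) v_i.

One such chain is v_1 = [[0, -3, 5, 3]]^T, v_2 = [[1, 2, -3, -2]]^T. Check: (A + 4I) v_2 = [[0, 0, 0, 0]]^T = 0.

v_1 = [[0, -3, 5, 3]]^T, v_2 = [[1, 2, -3, -2]]^T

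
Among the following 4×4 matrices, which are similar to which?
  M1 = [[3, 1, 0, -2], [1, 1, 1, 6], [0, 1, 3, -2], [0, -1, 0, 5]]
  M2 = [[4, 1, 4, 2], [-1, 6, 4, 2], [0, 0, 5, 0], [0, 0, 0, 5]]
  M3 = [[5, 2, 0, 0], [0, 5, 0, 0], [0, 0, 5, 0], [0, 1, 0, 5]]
Characteristic polynomials: χ_{M1} = (x - 3)^4, χ_{M2} = (x - 5)^4, χ_{M3} = (x - 5)^4.

{M1}: invariant factors x - 3, (x - 3)^3.

{M2, M3}: invariant factors x - 5, x - 5, (x - 5)^2.

Matrices are similar if and only if their invariant-factor lists agree; the partition into similarity classes is {M1}, {M2, M3}.

2 classes: {M1}, {M2, M3}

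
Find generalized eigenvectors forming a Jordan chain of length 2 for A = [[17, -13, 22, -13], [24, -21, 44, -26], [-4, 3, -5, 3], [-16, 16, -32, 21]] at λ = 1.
v_1 = [[1, 2, 0, -1]]^T, v_2 = [[3, 6, -1, -4]]^T

We seek v_1 ∈ ker((A - I)^2) \ ker(A - I), then set v_{i+1} = (A - I) v_i.

One such chain is v_1 = [[1, 2, 0, -1]]^T, v_2 = [[3, 6, -1, -4]]^T. Check: (A - I) v_2 = [[0, 0, 0, 0]]^T = 0.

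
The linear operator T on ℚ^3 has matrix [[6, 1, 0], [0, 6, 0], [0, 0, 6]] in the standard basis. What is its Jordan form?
J = [[6, 1, 0], [0, 6, 0], [0, 0, 6]]

The characteristic polynomial is det(xI - A) = (x - 6)^3, so the eigenvalues are 6 (algebraic multiplicity 3).

For λ = 6: rank(A - 6I) = 1, rank((A - 6I)^2) = 0. The eigenspace has dimension 3 - 1 = 2, so there are 2 Jordan blocks; the rank sequence gives block sizes [2, 1].

Assembling the blocks gives the Jordan form J above.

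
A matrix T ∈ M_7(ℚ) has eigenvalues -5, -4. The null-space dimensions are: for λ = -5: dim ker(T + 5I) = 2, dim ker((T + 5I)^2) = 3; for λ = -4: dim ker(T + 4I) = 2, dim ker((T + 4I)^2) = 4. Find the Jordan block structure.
λ = -5: successive nullity increments [2, 1] count blocks of size ≥ k; block sizes are [2, 1].
λ = -4: successive nullity increments [2, 2] count blocks of size ≥ k; block sizes are [2, 2].

Jordan blocks: (-5, 2), (-5, 1), (-4, 2), (-4, 2)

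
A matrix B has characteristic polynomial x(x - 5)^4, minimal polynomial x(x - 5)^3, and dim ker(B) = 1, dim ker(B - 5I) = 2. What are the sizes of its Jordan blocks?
λ = 0: algebraic multiplicity 1 (exponent in χ_B), largest block size 1 (exponent in m_B), 1 block (geometric multiplicity). This forces block sizes [1].
λ = 5: algebraic multiplicity 4 (exponent in χ_B), largest block size 3 (exponent in m_B), 2 blocks (geometric multiplicity). These force block sizes [3, 1].

Jordan blocks: (0, 1), (5, 3), (5, 1)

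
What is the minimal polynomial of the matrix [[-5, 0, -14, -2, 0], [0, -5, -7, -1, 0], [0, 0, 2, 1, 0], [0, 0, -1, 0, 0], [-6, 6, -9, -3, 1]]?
The characteristic polynomial factors as (x - 1)^3(x + 5)^2. The minimal polynomial is ∏(x - λ)^{k_λ} where k_λ is the size of the largest Jordan block at λ.

For λ = -5: rank(A + 5I) = 3, and the largest Jordan block has size 1 (the smallest k with rank((A + 5I)^k) = rank((A + 5I)^(k+1))).
For λ = 1: rank(A - I) = 3, and the largest Jordan block has size 2 (the smallest k with rank((A - I)^k) = rank((A - I)^(k+1))).

So m_A(x) = (x - 1)^2(x + 5).

m_A(x) = (x - 1)^2(x + 5)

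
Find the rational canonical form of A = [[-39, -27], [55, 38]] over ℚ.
R = [[0, -3], [1, -1]]

The invariant factors of A (the non-unit diagonal entries of the Smith normal form of xI - A over ℚ[x]) are x^2 + x + 3, each dividing the next. The characteristic polynomial is their product, x^2 + x + 3.

The rational canonical form is the block-diagonal matrix of companion matrices C(f_i):
R = [[0, -3], [1, -1]].

Note the characteristic polynomial does not split into linear factors over ℚ, so A has no Jordan form over ℚ; the rational canonical form exists over any field.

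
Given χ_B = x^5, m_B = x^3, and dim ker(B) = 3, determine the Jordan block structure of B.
λ = 0: algebraic multiplicity 5 (exponent in χ_B), largest block size 3 (exponent in m_B), 3 blocks (geometric multiplicity). These force block sizes [3, 1, 1].

Jordan blocks: (0, 3), (0, 1), (0, 1)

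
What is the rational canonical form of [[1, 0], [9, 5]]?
The invariant factors of A (the non-unit diagonal entries of the Smith normal form of xI - A over ℚ[x]) are (x - 5)(x - 1), each dividing the next. The characteristic polynomial is their product, (x - 5)(x - 1).

The rational canonical form is the block-diagonal matrix of companion matrices C(f_i):
R = [[0, -5], [1, 6]].

R = [[0, -5], [1, 6]]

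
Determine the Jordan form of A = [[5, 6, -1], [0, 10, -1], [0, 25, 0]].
J = [[5, 1, 0], [0, 5, 1], [0, 0, 5]]

The characteristic polynomial is det(xI - A) = (x - 5)^3, so the eigenvalues are 5 (algebraic multiplicity 3).

For λ = 5: rank(A - 5I) = 2, rank((A - 5I)^2) = 1, rank((A - 5I)^3) = 0. The eigenspace has dimension 3 - 2 = 1, so there is 1 Jordan block; the rank sequence gives block sizes [3].

Assembling the blocks gives the Jordan form J above.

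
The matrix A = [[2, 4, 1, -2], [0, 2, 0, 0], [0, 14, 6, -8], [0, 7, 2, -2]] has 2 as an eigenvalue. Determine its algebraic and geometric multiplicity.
algebraic multiplicity 4, geometric multiplicity 2

The characteristic polynomial is (x - 2)^4, so the factor x - 2 appears with exponent 4: the algebraic multiplicity is 4.

rank(A - 2I) = 2, so the eigenspace has dimension 4 - 2 = 2: the geometric multiplicity is 2.

Since 2 < 4, A is not diagonalizable.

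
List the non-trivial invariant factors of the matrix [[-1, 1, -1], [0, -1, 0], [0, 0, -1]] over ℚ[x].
The Jordan structure of A has elementary divisors (x + 1)^2, (x + 1). Arranging the block sizes at each eigenvalue in decreasing order and taking row products gives the invariant factors.

Invariant factors (smallest first, each dividing the next): x + 1, (x + 1)^2.

Check: the last factor (x + 1)^2 is the minimal polynomial, and the product (x + 1)^3 is the characteristic polynomial.

x + 1, (x + 1)^2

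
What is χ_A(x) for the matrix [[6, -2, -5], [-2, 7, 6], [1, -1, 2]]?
xI - A = [[x - 6, 2, 5], [2, x - 7, -6], [-1, 1, x - 2]].

Expanding det(xI - A) along the first row:
det(xI - A) = + (x - 6)·det([[x - 7, -6], [1, x - 2]]) - (2)·det([[2, -6], [-1, x - 2]]) + (5)·det([[2, x - 7], [-1, 1]]).

Evaluating gives χ_A(x) = x^3 - 15x^2 + 75x - 125 = (x - 5)^3.

χ_A(x) = (x - 5)^3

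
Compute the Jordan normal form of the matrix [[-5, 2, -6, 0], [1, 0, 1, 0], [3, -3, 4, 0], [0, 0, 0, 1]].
The characteristic polynomial is det(xI - A) = (x - 1)^2(x + 1)^2, so the eigenvalues are -1 (algebraic multiplicity 2), 1 (algebraic multiplicity 2).

For λ = -1: rank(A + I) = 3, rank((A + I)^2) = 2. The eigenspace has dimension 4 - 3 = 1, so there is 1 Jordan block; the rank sequence gives block sizes [2].

For λ = 1: rank(A - I) = 2. The eigenspace has dimension 4 - 2 = 2, so there are 2 Jordan blocks; the rank sequence gives block sizes [1, 1].

Assembling the blocks gives the Jordan form J above.

J = [[-1, 1, 0, 0], [0, -1, 0, 0], [0, 0, 1, 0], [0, 0, 0, 1]]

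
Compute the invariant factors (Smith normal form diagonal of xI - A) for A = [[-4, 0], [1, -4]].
(x + 4)^2

The Jordan structure of A has elementary divisors (x + 4)^2. Arranging the block sizes at each eigenvalue in decreasing order and taking row products gives the invariant factors.

Invariant factors (smallest first, each dividing the next): (x + 4)^2.

Check: the last factor (x + 4)^2 is the minimal polynomial, and the product (x + 4)^2 is the characteristic polynomial.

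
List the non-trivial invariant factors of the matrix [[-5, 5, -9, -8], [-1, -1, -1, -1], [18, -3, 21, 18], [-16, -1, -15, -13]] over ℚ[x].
The Jordan structure of A has elementary divisors (x + 2)^2, (x - 3)^2. Arranging the block sizes at each eigenvalue in decreasing order and taking row products gives the invariant factors.

Invariant factors (smallest first, each dividing the next): (x - 3)^2(x + 2)^2.

Check: the last factor (x - 3)^2(x + 2)^2 is the minimal polynomial, and the product (x - 3)^2(x + 2)^2 is the characteristic polynomial.

(x - 3)^2(x + 2)^2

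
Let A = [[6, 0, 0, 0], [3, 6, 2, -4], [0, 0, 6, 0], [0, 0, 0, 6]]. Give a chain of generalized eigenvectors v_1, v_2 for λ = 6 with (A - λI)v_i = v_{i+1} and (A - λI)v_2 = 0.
v_1 = [[1, -3, -5, -2]]^T, v_2 = [[0, 1, 0, 0]]^T

We seek v_1 ∈ ker((A - 6I)^2) \ ker(A - 6I), then set v_{i+1} = (A - 6I) v_i.

One such chain is v_1 = [[1, -3, -5, -2]]^T, v_2 = [[0, 1, 0, 0]]^T. Check: (A - 6I) v_2 = [[0, 0, 0, 0]]^T = 0.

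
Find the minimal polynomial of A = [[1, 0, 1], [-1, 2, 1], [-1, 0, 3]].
The characteristic polynomial factors as (x - 2)^3. The minimal polynomial is ∏(x - λ)^{k_λ} where k_λ is the size of the largest Jordan block at λ.

For λ = 2: rank(A - 2I) = 1, and the largest Jordan block has size 2 (the smallest k with rank((A - 2I)^k) = rank((A - 2I)^(k+1))).

So m_A(x) = (x - 2)^2.

m_A(x) = (x - 2)^2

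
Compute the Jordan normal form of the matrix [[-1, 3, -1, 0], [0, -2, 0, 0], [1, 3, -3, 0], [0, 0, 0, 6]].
J = [[-2, 1, 0, 0], [0, -2, 0, 0], [0, 0, -2, 0], [0, 0, 0, 6]]

The characteristic polynomial is det(xI - A) = (x - 6)(x + 2)^3, so the eigenvalues are -2 (algebraic multiplicity 3), 6 (algebraic multiplicity 1).

For λ = -2: rank(A + 2I) = 2, rank((A + 2I)^2) = 1. The eigenspace has dimension 4 - 2 = 2, so there are 2 Jordan blocks; the rank sequence gives block sizes [2, 1].

For λ = 6: algebraic multiplicity 1 gives one 1×1 block.

Assembling the blocks gives the Jordan form J above.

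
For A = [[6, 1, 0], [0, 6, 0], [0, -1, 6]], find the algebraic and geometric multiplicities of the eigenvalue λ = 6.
The characteristic polynomial is (x - 6)^3, so the factor x - 6 appears with exponent 3: the algebraic multiplicity is 3.

rank(A - 6I) = 1, so the eigenspace has dimension 3 - 1 = 2: the geometric multiplicity is 2.

Since 2 < 3, A is not diagonalizable.

algebraic multiplicity 3, geometric multiplicity 2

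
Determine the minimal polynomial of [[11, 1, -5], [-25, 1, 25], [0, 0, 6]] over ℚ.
m_A(x) = (x - 6)^2

The characteristic polynomial factors as (x - 6)^3. The minimal polynomial is ∏(x - λ)^{k_λ} where k_λ is the size of the largest Jordan block at λ.

For λ = 6: rank(A - 6I) = 1, and the largest Jordan block has size 2 (the smallest k with rank((A - 6I)^k) = rank((A - 6I)^(k+1))).

So m_A(x) = (x - 6)^2.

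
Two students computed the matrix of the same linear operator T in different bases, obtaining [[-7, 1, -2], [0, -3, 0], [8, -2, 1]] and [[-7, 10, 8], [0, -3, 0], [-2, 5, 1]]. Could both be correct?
Yes.

Two matrices over a field are similar if and only if they have the same invariant factors.

Both A and B have characteristic polynomial (x + 3)^3 and minimal polynomial (x + 3)^2. Computing further, both have invariant factors x + 3, (x + 3)^2. Hence A and B are similar.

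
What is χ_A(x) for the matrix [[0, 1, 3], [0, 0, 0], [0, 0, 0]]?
χ_A(x) = x^3

xI - A = [[x, -1, -3], [0, x, 0], [0, 0, x]].

Expanding det(xI - A) along the first row:
det(xI - A) = + (x)·det([[x, 0], [0, x]]) - (-1)·det([[0, 0], [0, x]]) + (-3)·det([[0, x], [0, 0]]).

Evaluating gives χ_A(x) = x^3.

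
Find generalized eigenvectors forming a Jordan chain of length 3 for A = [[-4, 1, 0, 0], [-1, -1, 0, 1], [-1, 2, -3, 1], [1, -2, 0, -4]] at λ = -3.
We seek v_1 ∈ ker((A + 3I)^3) \ ker((A + 3I)^2), then set v_{i+1} = (A + 3I) v_i.

One such chain is v_1 = [[0, 0, 0, 1]]^T, v_2 = [[0, 1, 1, -1]]^T, v_3 = [[1, 1, 1, -1]]^T. Check: (A + 3I) v_3 = [[0, 0, 0, 0]]^T = 0.

v_1 = [[0, 0, 0, 1]]^T, v_2 = [[0, 1, 1, -1]]^T, v_3 = [[1, 1, 1, -1]]^T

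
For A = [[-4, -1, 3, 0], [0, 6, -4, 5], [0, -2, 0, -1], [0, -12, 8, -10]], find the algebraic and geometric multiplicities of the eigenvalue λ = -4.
algebraic multiplicity 2, geometric multiplicity 1

The characteristic polynomial is x^2(x + 4)^2, so the factor x + 4 appears with exponent 2: the algebraic multiplicity is 2.

rank(A + 4I) = 3, so the eigenspace has dimension 4 - 3 = 1: the geometric multiplicity is 1.

Since 1 < 2, A is not diagonalizable.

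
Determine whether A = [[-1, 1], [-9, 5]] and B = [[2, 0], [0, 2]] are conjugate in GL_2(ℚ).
Both have characteristic polynomial (x - 2)^2, but the minimal polynomial of A is (x - 2)^2 while the minimal polynomial of B is x - 2. The minimal polynomial is a similarity invariant, so A and B are not similar.

No.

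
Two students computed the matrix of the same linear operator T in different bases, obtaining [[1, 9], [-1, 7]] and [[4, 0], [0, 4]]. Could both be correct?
No.

Both have characteristic polynomial (x - 4)^2, but the minimal polynomial of A is (x - 4)^2 while the minimal polynomial of B is x - 4. The minimal polynomial is a similarity invariant, so A and B are not similar.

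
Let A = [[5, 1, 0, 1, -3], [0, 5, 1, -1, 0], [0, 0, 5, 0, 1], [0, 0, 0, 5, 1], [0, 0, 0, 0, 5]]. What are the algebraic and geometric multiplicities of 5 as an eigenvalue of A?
algebraic multiplicity 5, geometric multiplicity 2

The characteristic polynomial is (x - 5)^5, so the factor x - 5 appears with exponent 5: the algebraic multiplicity is 5.

rank(A - 5I) = 3, so the eigenspace has dimension 5 - 3 = 2: the geometric multiplicity is 2.

Since 2 < 5, A is not diagonalizable.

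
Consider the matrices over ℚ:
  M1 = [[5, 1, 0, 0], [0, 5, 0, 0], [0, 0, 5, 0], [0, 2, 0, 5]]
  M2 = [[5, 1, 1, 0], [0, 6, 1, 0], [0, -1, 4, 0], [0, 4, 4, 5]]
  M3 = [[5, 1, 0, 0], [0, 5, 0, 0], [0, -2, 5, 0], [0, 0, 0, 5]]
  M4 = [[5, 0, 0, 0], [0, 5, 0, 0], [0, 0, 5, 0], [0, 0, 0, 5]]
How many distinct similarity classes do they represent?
Characteristic polynomials: χ_{M1} = (x - 5)^4, χ_{M2} = (x - 5)^4, χ_{M3} = (x - 5)^4, χ_{M4} = (x - 5)^4.

{M1, M2, M3}: invariant factors x - 5, x - 5, (x - 5)^2.

{M4}: invariant factors x - 5, x - 5, x - 5, x - 5.

Matrices are similar if and only if their invariant-factor lists agree; the partition into similarity classes is {M1, M2, M3}, {M4}.

2 classes: {M1, M2, M3}, {M4}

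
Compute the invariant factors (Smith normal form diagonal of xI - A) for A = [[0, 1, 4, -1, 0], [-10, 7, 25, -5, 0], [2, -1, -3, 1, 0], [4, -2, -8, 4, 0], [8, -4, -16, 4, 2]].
x - 2, x - 2, (x - 2)^3

The Jordan structure of A has elementary divisors (x - 2)^3, (x - 2), (x - 2). Arranging the block sizes at each eigenvalue in decreasing order and taking row products gives the invariant factors.

Invariant factors (smallest first, each dividing the next): x - 2, x - 2, (x - 2)^3.

Check: the last factor (x - 2)^3 is the minimal polynomial, and the product (x - 2)^5 is the characteristic polynomial.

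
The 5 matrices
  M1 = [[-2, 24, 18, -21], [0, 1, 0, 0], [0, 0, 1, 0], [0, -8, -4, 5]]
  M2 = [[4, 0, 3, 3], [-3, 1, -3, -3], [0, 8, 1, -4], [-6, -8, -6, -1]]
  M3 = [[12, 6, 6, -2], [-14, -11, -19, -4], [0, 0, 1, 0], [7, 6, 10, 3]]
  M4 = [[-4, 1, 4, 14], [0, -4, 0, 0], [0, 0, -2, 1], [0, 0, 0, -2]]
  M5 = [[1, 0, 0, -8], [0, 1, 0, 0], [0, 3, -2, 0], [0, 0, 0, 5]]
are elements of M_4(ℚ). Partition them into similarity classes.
3 classes: {M1, M2, M5}, {M3}, {M4}

Characteristic polynomials: χ_{M1} = (x - 5)(x - 1)^2(x + 2), χ_{M2} = (x - 5)(x - 1)^2(x + 2), χ_{M3} = (x - 5)(x - 1)^2(x + 2), χ_{M4} = (x + 2)^2(x + 4)^2, χ_{M5} = (x - 5)(x - 1)^2(x + 2).

{M1, M2, M5}: invariant factors x - 1, (x - 5)(x - 1)(x + 2).

{M3}: invariant factors (x - 5)(x - 1)^2(x + 2).

{M4}: invariant factors (x + 2)^2(x + 4)^2.

Matrices are similar if and only if their invariant-factor lists agree; the partition into similarity classes is {M1, M2, M5}, {M3}, {M4}.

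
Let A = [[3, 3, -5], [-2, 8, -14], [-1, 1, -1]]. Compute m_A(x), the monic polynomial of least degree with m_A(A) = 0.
The characteristic polynomial factors as (x - 6)(x - 2)^2. The minimal polynomial is ∏(x - λ)^{k_λ} where k_λ is the size of the largest Jordan block at λ.

For λ = 2: rank(A - 2I) = 2, and the largest Jordan block has size 2 (the smallest k with rank((A - 2I)^k) = rank((A - 2I)^(k+1))).
For λ = 6: rank(A - 6I) = 2, and the largest Jordan block has size 1 (the smallest k with rank((A - 6I)^k) = rank((A - 6I)^(k+1))).

So m_A(x) = (x - 6)(x - 2)^2.

m_A(x) = (x - 6)(x - 2)^2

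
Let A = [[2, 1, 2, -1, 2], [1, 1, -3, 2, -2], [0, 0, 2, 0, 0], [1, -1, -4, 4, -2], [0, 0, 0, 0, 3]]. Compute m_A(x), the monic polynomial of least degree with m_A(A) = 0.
The characteristic polynomial factors as (x - 3)^2(x - 2)^3. The minimal polynomial is ∏(x - λ)^{k_λ} where k_λ is the size of the largest Jordan block at λ.

For λ = 2: rank(A - 2I) = 4, and the largest Jordan block has size 3 (the smallest k with rank((A - 2I)^k) = rank((A - 2I)^(k+1))).
For λ = 3: rank(A - 3I) = 3, and the largest Jordan block has size 1 (the smallest k with rank((A - 3I)^k) = rank((A - 3I)^(k+1))).

So m_A(x) = (x - 3)(x - 2)^3.

m_A(x) = (x - 3)(x - 2)^3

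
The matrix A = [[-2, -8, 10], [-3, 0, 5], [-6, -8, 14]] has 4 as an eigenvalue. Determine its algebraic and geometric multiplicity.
The characteristic polynomial is (x - 4)^3, so the factor x - 4 appears with exponent 3: the algebraic multiplicity is 3.

rank(A - 4I) = 1, so the eigenspace has dimension 3 - 1 = 2: the geometric multiplicity is 2.

Since 2 < 3, A is not diagonalizable.

algebraic multiplicity 3, geometric multiplicity 2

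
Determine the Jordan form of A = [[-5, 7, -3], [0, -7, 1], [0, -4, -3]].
The characteristic polynomial is det(xI - A) = (x + 5)^3, so the eigenvalues are -5 (algebraic multiplicity 3).

For λ = -5: rank(A + 5I) = 2, rank((A + 5I)^2) = 1, rank((A + 5I)^3) = 0. The eigenspace has dimension 3 - 2 = 1, so there is 1 Jordan block; the rank sequence gives block sizes [3].

Assembling the blocks gives the Jordan form J above.

J = [[-5, 1, 0], [0, -5, 1], [0, 0, -5]]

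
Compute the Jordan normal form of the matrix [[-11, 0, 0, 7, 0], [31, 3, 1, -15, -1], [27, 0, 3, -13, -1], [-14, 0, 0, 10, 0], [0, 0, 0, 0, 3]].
J = [[-4, 0, 0, 0, 0], [0, 3, 1, 0, 0], [0, 0, 3, 1, 0], [0, 0, 0, 3, 0], [0, 0, 0, 0, 3]]

The characteristic polynomial is det(xI - A) = (x - 3)^4(x + 4), so the eigenvalues are -4 (algebraic multiplicity 1), 3 (algebraic multiplicity 4).

For λ = -4: algebraic multiplicity 1 gives one 1×1 block.

For λ = 3: rank(A - 3I) = 3, rank((A - 3I)^2) = 2, rank((A - 3I)^3) = 1. The eigenspace has dimension 5 - 3 = 2, so there are 2 Jordan blocks; the rank sequence gives block sizes [3, 1].

Assembling the blocks gives the Jordan form J above.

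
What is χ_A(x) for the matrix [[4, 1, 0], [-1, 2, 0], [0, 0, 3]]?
xI - A = [[x - 4, -1, 0], [1, x - 2, 0], [0, 0, x - 3]].

Expanding det(xI - A) along the first row:
det(xI - A) = + (x - 4)·det([[x - 2, 0], [0, x - 3]]) - (-1)·det([[1, 0], [0, x - 3]]) + (0)·det([[1, x - 2], [0, 0]]).

Evaluating gives χ_A(x) = x^3 - 9x^2 + 27x - 27 = (x - 3)^3.

χ_A(x) = (x - 3)^3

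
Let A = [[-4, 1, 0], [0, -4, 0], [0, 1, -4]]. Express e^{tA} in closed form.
e^{tA} = [[e^{-4*t}, t*e^{-4*t}, 0], [0, e^{-4*t}, 0], [0, t*e^{-4*t}, e^{-4*t}]]

A has Jordan form J = [[-4, 1, 0], [0, -4, 0], [0, 0, -4]] with A = PJP^{-1}, so e^{tA} = P e^{tJ} P^{-1}.

For a Jordan block J_k(λ), e^{tJ_k(λ)} = e^{λt} · (I + tN + t^2 N^2/2! + ... + t^{k-1} N^{k-1}/(k-1)!) where N is the nilpotent superdiagonal part.

Assembling the blocks and conjugating back gives the entries of e^{tA} as shown above.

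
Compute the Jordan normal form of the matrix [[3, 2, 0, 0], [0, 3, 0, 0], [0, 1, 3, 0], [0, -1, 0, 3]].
J = [[3, 1, 0, 0], [0, 3, 0, 0], [0, 0, 3, 0], [0, 0, 0, 3]]

The characteristic polynomial is det(xI - A) = (x - 3)^4, so the eigenvalues are 3 (algebraic multiplicity 4).

For λ = 3: rank(A - 3I) = 1, rank((A - 3I)^2) = 0. The eigenspace has dimension 4 - 1 = 3, so there are 3 Jordan blocks; the rank sequence gives block sizes [2, 1, 1].

Assembling the blocks gives the Jordan form J above.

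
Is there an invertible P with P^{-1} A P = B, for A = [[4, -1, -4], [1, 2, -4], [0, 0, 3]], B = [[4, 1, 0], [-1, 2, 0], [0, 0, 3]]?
Two matrices over a field are similar if and only if they have the same invariant factors.

Both A and B have characteristic polynomial (x - 3)^3 and minimal polynomial (x - 3)^2. Computing further, both have invariant factors x - 3, (x - 3)^2. Hence A and B are similar.

Yes.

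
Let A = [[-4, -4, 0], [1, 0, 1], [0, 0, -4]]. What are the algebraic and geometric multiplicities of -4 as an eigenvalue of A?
The characteristic polynomial is (x + 2)^2(x + 4), so the factor x + 4 appears with exponent 1: the algebraic multiplicity is 1.

rank(A + 4I) = 2, so the eigenspace has dimension 3 - 2 = 1: the geometric multiplicity is 1.

algebraic multiplicity 1, geometric multiplicity 1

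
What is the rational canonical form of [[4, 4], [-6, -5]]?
R = [[0, -4], [1, -1]]

The invariant factors of A (the non-unit diagonal entries of the Smith normal form of xI - A over ℚ[x]) are x^2 + x + 4, each dividing the next. The characteristic polynomial is their product, x^2 + x + 4.

The rational canonical form is the block-diagonal matrix of companion matrices C(f_i):
R = [[0, -4], [1, -1]].

Note the characteristic polynomial does not split into linear factors over ℚ, so A has no Jordan form over ℚ; the rational canonical form exists over any field.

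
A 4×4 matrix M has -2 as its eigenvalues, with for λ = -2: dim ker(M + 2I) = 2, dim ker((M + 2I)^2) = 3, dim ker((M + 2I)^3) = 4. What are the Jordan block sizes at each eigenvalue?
λ = -2: successive nullity increments [2, 1, 1] count blocks of size ≥ k; block sizes are [3, 1].

Jordan blocks: (-2, 3), (-2, 1)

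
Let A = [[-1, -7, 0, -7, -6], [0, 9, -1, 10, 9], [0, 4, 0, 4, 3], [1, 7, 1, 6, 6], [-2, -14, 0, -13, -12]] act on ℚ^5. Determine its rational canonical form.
R = [[0, 0, 0, 0, 9], [1, 0, 0, 0, 15], [0, 1, 0, 0, 3], [0, 0, 1, 0, 0], [0, 0, 0, 1, 2]]

The invariant factors of A (the non-unit diagonal entries of the Smith normal form of xI - A over ℚ[x]) are (x - 3)(x + 1)(x^3 + 3x + 3), each dividing the next. The characteristic polynomial is their product, (x - 3)(x + 1)(x^3 + 3x + 3).

The rational canonical form is the block-diagonal matrix of companion matrices C(f_i):
R = [[0, 0, 0, 0, 9], [1, 0, 0, 0, 15], [0, 1, 0, 0, 3], [0, 0, 1, 0, 0], [0, 0, 0, 1, 2]].

Note the characteristic polynomial does not split into linear factors over ℚ, so A has no Jordan form over ℚ; the rational canonical form exists over any field.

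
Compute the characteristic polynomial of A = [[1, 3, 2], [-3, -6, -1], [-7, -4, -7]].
xI - A = [[x - 1, -3, -2], [3, x + 6, 1], [7, 4, x + 7]].

Expanding det(xI - A) along the first row:
det(xI - A) = + (x - 1)·det([[x + 6, 1], [4, x + 7]]) - (-3)·det([[3, 1], [7, x + 7]]) + (-2)·det([[3, x + 6], [7, 4]]).

Evaluating gives χ_A(x) = x^3 + 12x^2 + 48x + 64 = (x + 4)^3.

χ_A(x) = (x + 4)^3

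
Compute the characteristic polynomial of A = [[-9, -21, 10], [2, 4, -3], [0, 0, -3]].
χ_A(x) = (x + 2)(x + 3)^2

xI - A = [[x + 9, 21, -10], [-2, x - 4, 3], [0, 0, x + 3]].

Expanding det(xI - A) along the first row:
det(xI - A) = + (x + 9)·det([[x - 4, 3], [0, x + 3]]) - (21)·det([[-2, 3], [0, x + 3]]) + (-10)·det([[-2, x - 4], [0, 0]]).

Evaluating gives χ_A(x) = x^3 + 8x^2 + 21x + 18 = (x + 2)(x + 3)^2.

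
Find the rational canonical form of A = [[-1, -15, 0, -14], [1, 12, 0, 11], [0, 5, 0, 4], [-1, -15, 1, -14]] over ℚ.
The invariant factors of A (the non-unit diagonal entries of the Smith normal form of xI - A over ℚ[x]) are (x + 3)(x^3 - 4x + 1), each dividing the next. The characteristic polynomial is their product, (x + 3)(x^3 - 4x + 1).

The rational canonical form is the block-diagonal matrix of companion matrices C(f_i):
R = [[0, 0, 0, -3], [1, 0, 0, 11], [0, 1, 0, 4], [0, 0, 1, -3]].

Note the characteristic polynomial does not split into linear factors over ℚ, so A has no Jordan form over ℚ; the rational canonical form exists over any field.

R = [[0, 0, 0, -3], [1, 0, 0, 11], [0, 1, 0, 4], [0, 0, 1, -3]]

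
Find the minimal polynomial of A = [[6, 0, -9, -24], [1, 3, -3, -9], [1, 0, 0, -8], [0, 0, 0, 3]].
The characteristic polynomial factors as (x - 3)^4. The minimal polynomial is ∏(x - λ)^{k_λ} where k_λ is the size of the largest Jordan block at λ.

For λ = 3: rank(A - 3I) = 2, and the largest Jordan block has size 2 (the smallest k with rank((A - 3I)^k) = rank((A - 3I)^(k+1))).

So m_A(x) = (x - 3)^2.

m_A(x) = (x - 3)^2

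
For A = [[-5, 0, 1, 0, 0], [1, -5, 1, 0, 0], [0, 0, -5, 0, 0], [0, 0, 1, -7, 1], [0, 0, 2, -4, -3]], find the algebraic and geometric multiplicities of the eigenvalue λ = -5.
algebraic multiplicity 5, geometric multiplicity 2

The characteristic polynomial is (x + 5)^5, so the factor x + 5 appears with exponent 5: the algebraic multiplicity is 5.

rank(A + 5I) = 3, so the eigenspace has dimension 5 - 3 = 2: the geometric multiplicity is 2.

Since 2 < 5, A is not diagonalizable.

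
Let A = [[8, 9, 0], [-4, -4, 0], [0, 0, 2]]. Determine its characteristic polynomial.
xI - A = [[x - 8, -9, 0], [4, x + 4, 0], [0, 0, x - 2]].

Expanding det(xI - A) along the first row:
det(xI - A) = + (x - 8)·det([[x + 4, 0], [0, x - 2]]) - (-9)·det([[4, 0], [0, x - 2]]) + (0)·det([[4, x + 4], [0, 0]]).

Evaluating gives χ_A(x) = x^3 - 6x^2 + 12x - 8 = (x - 2)^3.

χ_A(x) = (x - 2)^3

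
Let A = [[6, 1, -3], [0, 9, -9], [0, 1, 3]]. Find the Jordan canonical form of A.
The characteristic polynomial is det(xI - A) = (x - 6)^3, so the eigenvalues are 6 (algebraic multiplicity 3).

For λ = 6: rank(A - 6I) = 1, rank((A - 6I)^2) = 0. The eigenspace has dimension 3 - 1 = 2, so there are 2 Jordan blocks; the rank sequence gives block sizes [2, 1].

Assembling the blocks gives the Jordan form J above.

J = [[6, 1, 0], [0, 6, 0], [0, 0, 6]]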